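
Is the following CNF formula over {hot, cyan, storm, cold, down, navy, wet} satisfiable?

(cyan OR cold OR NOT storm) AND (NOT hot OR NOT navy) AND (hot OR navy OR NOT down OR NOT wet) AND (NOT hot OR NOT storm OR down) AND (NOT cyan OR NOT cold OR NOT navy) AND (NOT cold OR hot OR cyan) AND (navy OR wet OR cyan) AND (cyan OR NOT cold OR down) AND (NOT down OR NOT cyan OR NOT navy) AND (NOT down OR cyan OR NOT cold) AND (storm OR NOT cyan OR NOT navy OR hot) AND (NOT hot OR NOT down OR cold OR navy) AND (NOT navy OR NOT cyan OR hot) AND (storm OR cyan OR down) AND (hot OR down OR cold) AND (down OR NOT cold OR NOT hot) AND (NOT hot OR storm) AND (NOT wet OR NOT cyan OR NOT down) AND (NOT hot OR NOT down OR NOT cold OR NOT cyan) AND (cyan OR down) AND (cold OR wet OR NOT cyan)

Case hot = false:
Case cold = true:
From the singleton clause (cyan), cyan = true.
From the singleton clause (NOT navy), navy = false.
Case down = false:
All clauses hold; storm, wet can take either value.
A satisfying assignment: hot=false; cyan=true; storm=false; cold=true; down=false; navy=false; wet=false.

Satisfiable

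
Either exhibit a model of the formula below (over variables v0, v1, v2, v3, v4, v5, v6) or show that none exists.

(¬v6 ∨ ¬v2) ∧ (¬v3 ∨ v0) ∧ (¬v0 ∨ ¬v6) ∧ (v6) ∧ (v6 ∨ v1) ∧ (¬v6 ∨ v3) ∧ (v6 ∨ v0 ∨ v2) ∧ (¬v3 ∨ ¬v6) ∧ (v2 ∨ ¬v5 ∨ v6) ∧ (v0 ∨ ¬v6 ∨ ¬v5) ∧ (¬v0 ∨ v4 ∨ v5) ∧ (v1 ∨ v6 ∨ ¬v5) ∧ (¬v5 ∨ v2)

UNSATISFIABLE

Unit clause (v6) forces v6 = True.
Unit clause (¬v2) forces v2 = False.
Unit clause (¬v0) forces v0 = False.
Unit clause (¬v3) forces v3 = False.
But (v3) is also a unit clause — contradiction.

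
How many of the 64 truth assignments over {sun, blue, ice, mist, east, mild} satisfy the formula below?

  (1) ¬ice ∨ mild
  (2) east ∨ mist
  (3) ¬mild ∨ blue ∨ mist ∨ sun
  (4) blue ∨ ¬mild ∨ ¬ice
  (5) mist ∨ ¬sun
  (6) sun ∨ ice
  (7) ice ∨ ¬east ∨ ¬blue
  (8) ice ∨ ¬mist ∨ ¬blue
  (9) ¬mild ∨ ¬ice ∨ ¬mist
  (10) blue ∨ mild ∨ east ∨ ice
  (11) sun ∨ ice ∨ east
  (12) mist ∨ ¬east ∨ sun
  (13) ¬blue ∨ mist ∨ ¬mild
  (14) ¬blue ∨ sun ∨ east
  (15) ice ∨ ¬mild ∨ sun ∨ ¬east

3

There are 2^6 = 64 truth assignments over (sun, blue, ice, mist, east, mild).
Split on east. With east = True, the clauses containing east are satisfied and ¬east drops from the rest; 2 of the 2^5 = 32 assignments to the other variables satisfy what remains.
With east = False, by the same count on the reduced clause set, 1 assignment works.
Total: 2 + 1 = 3.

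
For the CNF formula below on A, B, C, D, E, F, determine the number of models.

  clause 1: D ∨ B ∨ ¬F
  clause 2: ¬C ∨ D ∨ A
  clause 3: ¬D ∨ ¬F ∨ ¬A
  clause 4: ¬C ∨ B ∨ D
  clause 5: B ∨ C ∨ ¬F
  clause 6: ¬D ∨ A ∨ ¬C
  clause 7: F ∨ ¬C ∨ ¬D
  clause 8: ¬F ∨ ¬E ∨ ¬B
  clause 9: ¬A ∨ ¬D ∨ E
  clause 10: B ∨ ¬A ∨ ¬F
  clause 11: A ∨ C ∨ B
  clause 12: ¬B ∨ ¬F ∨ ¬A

There are 2^6 = 64 truth assignments over (A, B, C, D, E, F).
Split on F. With F = True, the clauses containing F are satisfied and ¬F drops from the rest; 2 of the 2^5 = 32 assignments to the other variables satisfy what remains.
With F = False, by the same count on the reduced clause set, 12 assignments work.
(One model: A=F, B=T, C=F, D=F, E=F, F=F.)
Total: 2 + 12 = 14.

14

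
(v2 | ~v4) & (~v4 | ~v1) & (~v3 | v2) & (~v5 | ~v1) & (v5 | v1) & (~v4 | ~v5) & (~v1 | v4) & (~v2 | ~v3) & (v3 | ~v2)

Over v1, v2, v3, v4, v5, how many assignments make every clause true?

There are 2^5 = 32 truth assignments over (v1, v2, v3, v4, v5).
Split on v5. With v5 = 1, the clauses containing v5 are satisfied and ~v5 drops from the rest; 1 of the 2^4 = 16 assignments to the other variables satisfy what remains.
With v5 = 0, by the same count on the reduced clause set, 0 assignments work.
Total: 1 + 0 = 1.

1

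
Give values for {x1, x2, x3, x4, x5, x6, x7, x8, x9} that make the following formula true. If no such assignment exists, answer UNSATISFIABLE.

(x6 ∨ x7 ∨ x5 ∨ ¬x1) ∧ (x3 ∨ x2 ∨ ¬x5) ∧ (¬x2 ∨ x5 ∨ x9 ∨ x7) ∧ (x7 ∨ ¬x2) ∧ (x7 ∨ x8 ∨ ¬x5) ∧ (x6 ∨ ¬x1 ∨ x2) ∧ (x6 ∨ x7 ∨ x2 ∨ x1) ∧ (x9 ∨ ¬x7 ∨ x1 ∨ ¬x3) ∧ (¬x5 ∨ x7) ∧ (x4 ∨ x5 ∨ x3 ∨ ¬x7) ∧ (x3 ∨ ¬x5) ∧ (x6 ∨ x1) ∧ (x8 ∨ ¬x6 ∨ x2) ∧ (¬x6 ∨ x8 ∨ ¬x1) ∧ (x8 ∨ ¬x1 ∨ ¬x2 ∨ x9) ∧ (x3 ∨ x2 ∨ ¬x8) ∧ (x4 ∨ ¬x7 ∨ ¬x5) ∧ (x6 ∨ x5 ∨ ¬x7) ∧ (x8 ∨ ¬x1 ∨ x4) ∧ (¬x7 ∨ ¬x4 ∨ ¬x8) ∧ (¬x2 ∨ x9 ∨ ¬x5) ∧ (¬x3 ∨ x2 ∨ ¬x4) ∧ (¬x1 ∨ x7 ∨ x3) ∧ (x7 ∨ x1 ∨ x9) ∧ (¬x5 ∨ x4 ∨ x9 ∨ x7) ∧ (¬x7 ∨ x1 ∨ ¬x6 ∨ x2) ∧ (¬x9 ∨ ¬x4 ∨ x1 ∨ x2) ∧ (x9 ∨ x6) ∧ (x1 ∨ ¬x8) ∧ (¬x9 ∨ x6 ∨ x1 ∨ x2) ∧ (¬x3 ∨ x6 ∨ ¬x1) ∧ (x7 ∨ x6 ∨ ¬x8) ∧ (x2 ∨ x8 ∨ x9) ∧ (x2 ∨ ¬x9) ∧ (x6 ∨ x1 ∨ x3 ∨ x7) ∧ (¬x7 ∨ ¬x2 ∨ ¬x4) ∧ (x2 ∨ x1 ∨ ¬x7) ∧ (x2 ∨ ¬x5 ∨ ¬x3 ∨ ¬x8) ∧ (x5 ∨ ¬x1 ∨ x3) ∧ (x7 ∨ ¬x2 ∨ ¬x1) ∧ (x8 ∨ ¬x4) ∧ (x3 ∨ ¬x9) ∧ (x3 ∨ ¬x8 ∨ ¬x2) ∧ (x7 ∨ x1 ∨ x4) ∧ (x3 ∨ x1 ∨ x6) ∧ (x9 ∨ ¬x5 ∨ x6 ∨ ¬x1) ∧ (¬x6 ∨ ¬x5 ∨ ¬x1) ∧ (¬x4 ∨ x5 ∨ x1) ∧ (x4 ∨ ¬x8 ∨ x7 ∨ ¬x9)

Case x7 = True:
Case x3 = True:
Case x9 = False:
From the singleton clause (x1), x1 = True.
From the singleton clause (x6), x6 = True.
From the singleton clause (x8), x8 = True.
From the singleton clause (¬x4), x4 = False.
From the singleton clause (¬x5), x5 = False.
Every clause is now satisfied; x2 is unconstrained.

x1=True; x2=False; x3=True; x4=False; x5=False; x6=True; x7=True; x8=True; x9=False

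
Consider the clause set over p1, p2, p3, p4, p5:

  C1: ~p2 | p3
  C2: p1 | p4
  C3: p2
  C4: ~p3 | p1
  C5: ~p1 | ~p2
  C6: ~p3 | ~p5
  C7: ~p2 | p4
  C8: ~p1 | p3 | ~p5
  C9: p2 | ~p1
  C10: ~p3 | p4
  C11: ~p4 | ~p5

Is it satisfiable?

No, unsatisfiable

Unit clause (p2) forces p2 = 1.
Unit clause (p3) forces p3 = 1.
Unit clause (p1) forces p1 = 1.
Now (~p1) is unsatisfied and unit — conflict.
No assignment satisfies every clause.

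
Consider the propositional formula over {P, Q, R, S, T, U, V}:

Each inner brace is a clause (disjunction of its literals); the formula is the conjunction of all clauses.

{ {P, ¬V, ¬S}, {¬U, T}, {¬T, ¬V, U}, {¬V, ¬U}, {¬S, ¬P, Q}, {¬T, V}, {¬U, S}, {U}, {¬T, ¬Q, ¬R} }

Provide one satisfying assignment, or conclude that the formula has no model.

UNSATISFIABLE

The clause (U) is unit, so U = True.
The clause (T) is unit, so T = True.
The clause (¬V) is unit, so V = False.
Now (V) is unsatisfied and unit — conflict.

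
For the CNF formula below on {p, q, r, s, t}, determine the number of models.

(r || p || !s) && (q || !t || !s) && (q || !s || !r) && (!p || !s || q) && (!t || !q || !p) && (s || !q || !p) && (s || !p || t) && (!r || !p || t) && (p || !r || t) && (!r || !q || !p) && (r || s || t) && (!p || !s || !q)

There are 2^5 = 32 truth assignments over (p, q, r, s, t).
Split on p. With p = true, the clauses containing p are satisfied and !p drops from the rest; 2 of the 2^4 = 16 assignments to the other variables satisfy what remains.
With p = false, by the same count on the reduced clause set, 5 assignments work.
Total: 2 + 5 = 7.

7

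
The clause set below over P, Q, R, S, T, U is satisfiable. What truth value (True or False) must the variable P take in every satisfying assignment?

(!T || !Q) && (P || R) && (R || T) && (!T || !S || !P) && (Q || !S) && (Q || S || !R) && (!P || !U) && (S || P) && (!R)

True

Suppose P = false.
Unit clause (R) forces R = true.
But (!R) is also a unit clause — contradiction.
So every satisfying assignment has P = True.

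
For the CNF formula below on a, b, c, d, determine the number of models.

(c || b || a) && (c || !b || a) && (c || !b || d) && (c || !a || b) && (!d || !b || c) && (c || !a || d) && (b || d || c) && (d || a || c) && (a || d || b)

7

There are 2^4 = 16 truth assignments over (a, b, c, d).
Split on c. With c = true, the clauses containing c are satisfied and !c drops from the rest; 7 of the 2^3 = 8 assignments to the other variables satisfy what remains.
With c = false, by the same count on the reduced clause set, 0 assignments work.
(One model: a=F, b=F, c=T, d=T.)
Total: 7 + 0 = 7.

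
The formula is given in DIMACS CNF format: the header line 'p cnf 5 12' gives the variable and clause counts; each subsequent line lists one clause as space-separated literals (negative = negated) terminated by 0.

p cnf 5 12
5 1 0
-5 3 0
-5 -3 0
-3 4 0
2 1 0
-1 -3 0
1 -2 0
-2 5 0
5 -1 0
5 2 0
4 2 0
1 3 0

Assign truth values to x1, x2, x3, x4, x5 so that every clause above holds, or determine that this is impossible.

UNSATISFIABLE

Try x5 = True.
The clause (x3) is unit, so x3 = True.
But (¬x3) is also a unit clause — contradiction.
Backtrack on x5: now try x5 = False.
The clause (x1) is unit, so x1 = True.
But (¬x1) is also a unit clause — contradiction.
Neither x5 = True nor x5 = False works.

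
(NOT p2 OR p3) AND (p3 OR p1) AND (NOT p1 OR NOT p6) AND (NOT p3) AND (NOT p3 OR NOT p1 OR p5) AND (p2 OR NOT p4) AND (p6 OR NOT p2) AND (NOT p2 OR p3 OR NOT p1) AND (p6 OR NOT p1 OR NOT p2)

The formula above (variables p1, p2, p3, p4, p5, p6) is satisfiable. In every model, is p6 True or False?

False

Suppose p6 = true.
(NOT p1) alone gives p1 = false.
(p3) alone gives p3 = true.
That conflicts with the unit clause (NOT p3).
So every satisfying assignment has p6 = False.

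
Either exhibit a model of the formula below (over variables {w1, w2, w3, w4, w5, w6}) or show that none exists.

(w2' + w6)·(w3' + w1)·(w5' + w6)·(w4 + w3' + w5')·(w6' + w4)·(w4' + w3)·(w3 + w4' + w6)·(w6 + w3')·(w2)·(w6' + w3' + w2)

From the singleton clause (w2), w2 = 1.
From the singleton clause (w6), w6 = 1.
From the singleton clause (w4), w4 = 1.
From the singleton clause (w3), w3 = 1.
From the singleton clause (w1), w1 = 1.
Every clause is now satisfied; w5 is unconstrained.

w1: 1; w2: 1; w3: 1; w4: 1; w5: 1; w6: 1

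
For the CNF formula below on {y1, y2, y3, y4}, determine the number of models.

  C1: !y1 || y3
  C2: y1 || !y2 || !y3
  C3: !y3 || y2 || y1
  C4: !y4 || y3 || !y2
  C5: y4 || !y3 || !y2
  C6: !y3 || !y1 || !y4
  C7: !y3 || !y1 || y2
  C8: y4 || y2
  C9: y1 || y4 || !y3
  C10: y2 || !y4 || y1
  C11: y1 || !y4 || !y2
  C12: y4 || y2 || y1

1

There are 2^4 = 16 truth assignments over (y1, y2, y3, y4).
Split on y3. With y3 = true, the clauses containing y3 are satisfied and !y3 drops from the rest; 0 of the 2^3 = 8 assignments to the other variables satisfy what remains.
With y3 = false, by the same count on the reduced clause set, 1 assignment works.
Total: 0 + 1 = 1.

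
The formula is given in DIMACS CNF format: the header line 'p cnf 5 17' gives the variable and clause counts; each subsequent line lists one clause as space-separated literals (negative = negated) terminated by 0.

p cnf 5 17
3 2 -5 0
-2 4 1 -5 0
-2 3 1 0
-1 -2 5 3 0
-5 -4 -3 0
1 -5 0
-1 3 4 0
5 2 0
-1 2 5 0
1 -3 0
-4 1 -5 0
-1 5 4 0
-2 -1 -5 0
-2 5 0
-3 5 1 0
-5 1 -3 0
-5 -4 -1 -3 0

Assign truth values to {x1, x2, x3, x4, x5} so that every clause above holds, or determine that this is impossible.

x1=True; x2=False; x3=True; x4=False; x5=True

Case x1 = True:
Case x3 = True:
Case x5 = True:
The clause (¬x4) is unit, so x4 = False.
The clause (¬x2) is unit, so x2 = False.
This assignment satisfies each clause.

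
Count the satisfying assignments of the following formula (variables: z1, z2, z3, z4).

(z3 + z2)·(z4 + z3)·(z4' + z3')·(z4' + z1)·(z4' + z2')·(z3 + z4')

4

There are 2^4 = 16 truth assignments over (z1, z2, z3, z4).
Check each against the 6 clauses (columns in the order z1, z2, z3, z4):
  F F F F  ✗ fails (z3 + z2)
  F F F T  ✗ fails (z3 + z2)
  F F T F  ✓ satisfies all
  F F T T  ✗ fails (z4' + z3')
  F T F F  ✗ fails (z4 + z3)
  F T F T  ✗ fails (z4' + z1)
  F T T F  ✓ satisfies all
  F T T T  ✗ fails (z4' + z3')
  T F F F  ✗ fails (z3 + z2)
  T F F T  ✗ fails (z3 + z2)
  T F T F  ✓ satisfies all
  T F T T  ✗ fails (z4' + z3')
  T T F F  ✗ fails (z4 + z3)
  T T F T  ✗ fails (z4' + z2')
  T T T F  ✓ satisfies all
  T T T T  ✗ fails (z4' + z3')
4 of the 16 rows are models.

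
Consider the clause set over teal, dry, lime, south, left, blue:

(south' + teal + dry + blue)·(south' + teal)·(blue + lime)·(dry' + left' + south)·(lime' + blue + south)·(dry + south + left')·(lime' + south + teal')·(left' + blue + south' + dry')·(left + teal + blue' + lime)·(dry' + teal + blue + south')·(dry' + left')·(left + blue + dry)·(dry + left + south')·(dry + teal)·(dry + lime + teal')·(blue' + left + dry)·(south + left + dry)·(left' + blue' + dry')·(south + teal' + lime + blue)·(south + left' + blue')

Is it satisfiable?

Yes, satisfiable

Case south = 0:
Case blue = 1:
(left') alone gives left = 0.
(dry) alone gives dry = 1.
Case lime = 0:
(teal) alone gives teal = 1.
All clauses are satisfied.
A satisfying assignment: teal=1,  dry=1,  lime=0,  south=0,  left=0,  blue=1.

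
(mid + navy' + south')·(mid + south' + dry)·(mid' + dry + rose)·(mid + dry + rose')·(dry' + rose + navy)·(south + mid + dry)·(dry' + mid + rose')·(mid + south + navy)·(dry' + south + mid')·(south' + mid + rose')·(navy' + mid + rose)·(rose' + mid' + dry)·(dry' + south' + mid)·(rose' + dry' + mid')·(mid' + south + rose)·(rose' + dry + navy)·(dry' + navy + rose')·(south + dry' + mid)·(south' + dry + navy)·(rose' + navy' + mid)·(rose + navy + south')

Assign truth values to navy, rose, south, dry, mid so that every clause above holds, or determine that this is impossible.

Branch on mid: set mid = 1.
Branch on dry: set dry = 1.
(south) alone gives south = 1.
(rose') alone gives rose = 0.
(navy) alone gives navy = 1.
Every clause now holds.

navy=1; rose=0; south=1; dry=1; mid=1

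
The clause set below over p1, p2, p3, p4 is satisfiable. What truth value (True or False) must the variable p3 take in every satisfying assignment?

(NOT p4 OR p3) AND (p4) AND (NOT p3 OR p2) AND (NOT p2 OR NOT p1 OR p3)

Suppose p3 = false.
(NOT p4) alone gives p4 = false.
That conflicts with the unit clause (p4).
So every satisfying assignment has p3 = True.

True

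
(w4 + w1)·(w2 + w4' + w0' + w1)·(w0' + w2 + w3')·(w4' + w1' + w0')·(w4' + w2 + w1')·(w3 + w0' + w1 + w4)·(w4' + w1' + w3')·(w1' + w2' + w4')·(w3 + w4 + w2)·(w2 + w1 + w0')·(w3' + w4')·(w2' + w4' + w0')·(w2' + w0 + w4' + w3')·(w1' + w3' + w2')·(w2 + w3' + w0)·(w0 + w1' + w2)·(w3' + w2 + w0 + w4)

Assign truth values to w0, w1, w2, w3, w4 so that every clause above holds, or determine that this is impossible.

w0 ↦ 0, w1 ↦ 0, w2 ↦ 0, w3 ↦ 0, w4 ↦ 1

Branch on w4: set w4 = 1.
The clause (w3') is unit, so w3 = 0.
Branch on w1: set w1 = 0.
Branch on w2: set w2 = 0.
The clause (w0') is unit, so w0 = 0.
Every clause now holds.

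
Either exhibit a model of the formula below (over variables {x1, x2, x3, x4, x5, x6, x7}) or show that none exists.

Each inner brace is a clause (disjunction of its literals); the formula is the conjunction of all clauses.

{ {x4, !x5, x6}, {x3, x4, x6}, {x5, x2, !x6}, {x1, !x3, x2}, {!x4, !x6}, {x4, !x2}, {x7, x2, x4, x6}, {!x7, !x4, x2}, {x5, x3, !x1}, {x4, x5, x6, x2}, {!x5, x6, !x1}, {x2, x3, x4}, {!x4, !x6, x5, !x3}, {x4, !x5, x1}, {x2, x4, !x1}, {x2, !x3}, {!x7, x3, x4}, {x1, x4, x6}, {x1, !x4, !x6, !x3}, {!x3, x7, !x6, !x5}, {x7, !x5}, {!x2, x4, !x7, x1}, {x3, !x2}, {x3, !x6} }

x1=false, x2=true, x3=true, x4=true, x5=false, x6=false, x7=false

Branch on x4: set x4 = true.
Unit clause (!x6) forces x6 = false.
Branch on x7: set x7 = false.
Unit clause (!x5) forces x5 = false.
Branch on x3: set x3 = true.
Unit clause (x2) forces x2 = true.
All clauses hold; x1 can take either value.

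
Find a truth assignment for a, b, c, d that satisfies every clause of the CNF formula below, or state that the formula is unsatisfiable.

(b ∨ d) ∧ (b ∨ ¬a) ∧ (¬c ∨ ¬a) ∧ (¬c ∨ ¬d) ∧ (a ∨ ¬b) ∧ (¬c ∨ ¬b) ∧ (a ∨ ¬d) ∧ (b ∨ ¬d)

Suppose b = True.
The clause (a) is unit, so a = True.
The clause (¬c) is unit, so c = False.
Every clause is now satisfied; d is unconstrained.

a: True, b: True, c: False, d: False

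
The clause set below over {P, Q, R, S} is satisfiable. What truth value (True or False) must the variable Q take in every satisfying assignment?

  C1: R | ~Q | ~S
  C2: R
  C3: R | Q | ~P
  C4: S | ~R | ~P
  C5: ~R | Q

True

Suppose Q = 0.
(R) alone gives R = 1.
But (~R) is also a unit clause — contradiction.
So every satisfying assignment has Q = True.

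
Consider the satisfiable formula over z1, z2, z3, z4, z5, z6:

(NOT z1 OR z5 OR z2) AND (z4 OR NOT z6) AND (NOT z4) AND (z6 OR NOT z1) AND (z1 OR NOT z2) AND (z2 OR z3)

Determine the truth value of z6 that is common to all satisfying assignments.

Suppose z6 = true.
From the singleton clause (z4), z4 = true.
That conflicts with the unit clause (NOT z4).
So every satisfying assignment has z6 = False.

False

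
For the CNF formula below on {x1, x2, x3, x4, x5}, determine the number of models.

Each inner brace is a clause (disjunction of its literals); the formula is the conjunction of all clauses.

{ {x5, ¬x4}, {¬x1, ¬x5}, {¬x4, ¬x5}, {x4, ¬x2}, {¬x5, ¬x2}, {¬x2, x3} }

There are 2^5 = 32 truth assignments over (x1, x2, x3, x4, x5).
Split on x4. With x4 = True, the clauses containing x4 are satisfied and ¬x4 drops from the rest; 0 of the 2^4 = 16 assignments to the other variables satisfy what remains.
With x4 = False, by the same count on the reduced clause set, 6 assignments work.
(One model: x1=F, x2=F, x3=F, x4=F, x5=F.)
Total: 0 + 6 = 6.

6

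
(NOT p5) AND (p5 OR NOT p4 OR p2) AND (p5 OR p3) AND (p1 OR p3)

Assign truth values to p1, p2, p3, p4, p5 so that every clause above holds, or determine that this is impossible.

(NOT p5) alone gives p5 = false.
(p3) alone gives p3 = true.
Branch on p4: set p4 = false.
Every clause is now satisfied; p1, p2 are unconstrained.

p1 ↦ true, p2 ↦ false, p3 ↦ true, p4 ↦ false, p5 ↦ false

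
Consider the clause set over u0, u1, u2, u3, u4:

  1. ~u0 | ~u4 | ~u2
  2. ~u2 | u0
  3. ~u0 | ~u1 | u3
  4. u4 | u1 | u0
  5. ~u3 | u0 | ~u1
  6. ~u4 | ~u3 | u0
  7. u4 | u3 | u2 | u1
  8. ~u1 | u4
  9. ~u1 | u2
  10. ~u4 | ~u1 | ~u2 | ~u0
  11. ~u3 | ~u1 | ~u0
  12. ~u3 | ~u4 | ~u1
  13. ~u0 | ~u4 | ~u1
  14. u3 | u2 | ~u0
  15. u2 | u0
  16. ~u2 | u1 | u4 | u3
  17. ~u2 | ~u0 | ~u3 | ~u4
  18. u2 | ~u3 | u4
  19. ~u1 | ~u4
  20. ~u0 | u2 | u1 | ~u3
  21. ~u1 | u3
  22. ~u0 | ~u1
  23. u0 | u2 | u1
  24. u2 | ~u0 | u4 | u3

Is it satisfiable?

Satisfiable

Try u2 = 1.
From the singleton clause (u0), u0 = 1.
From the singleton clause (~u4), u4 = 0.
From the singleton clause (~u1), u1 = 0.
From the singleton clause (u3), u3 = 1.
All clauses are satisfied.
A satisfying assignment: u0: 1; u1: 0; u2: 1; u3: 1; u4: 0.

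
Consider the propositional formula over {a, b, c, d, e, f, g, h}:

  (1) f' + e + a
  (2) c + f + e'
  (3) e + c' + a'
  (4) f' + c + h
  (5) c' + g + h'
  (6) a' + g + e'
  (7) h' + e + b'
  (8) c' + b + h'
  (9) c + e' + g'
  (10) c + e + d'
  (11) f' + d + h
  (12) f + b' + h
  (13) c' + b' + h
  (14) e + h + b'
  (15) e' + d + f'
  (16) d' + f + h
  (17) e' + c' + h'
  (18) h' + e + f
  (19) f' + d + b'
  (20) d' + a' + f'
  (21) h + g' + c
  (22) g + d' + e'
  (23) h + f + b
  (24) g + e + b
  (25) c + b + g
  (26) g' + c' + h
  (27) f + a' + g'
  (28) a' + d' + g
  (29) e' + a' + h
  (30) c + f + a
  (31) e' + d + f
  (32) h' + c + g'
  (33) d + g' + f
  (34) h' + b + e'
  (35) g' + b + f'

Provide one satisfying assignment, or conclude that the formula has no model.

Try f = 0.
Try c = 1.
Try e = 1.
Unit clause (h') forces h = 0.
Unit clause (b') forces b = 0.
Now (b) is unsatisfied and unit — conflict.
So e must be the other value — set e = 0.
Unit clause (a') forces a = 0.
Unit clause (h') forces h = 0.
Unit clause (b') forces b = 0.
Now (b) is unsatisfied and unit — conflict.
Both values of e lead to a conflict.
So c must be the other value — set c = 0.
Unit clause (e') forces e = 0.
Unit clause (d') forces d = 0.
Unit clause (h') forces h = 0.
Unit clause (b') forces b = 0.
Now (b) is unsatisfied and unit — conflict.
Both values of c lead to a conflict.
So f must be the other value — set f = 1.
Try e = 1.
Unit clause (d) forces d = 1.
Unit clause (a') forces a = 0.
Unit clause (g) forces g = 1.
Unit clause (c) forces c = 1.
Unit clause (h') forces h = 0.
Now (h) is unsatisfied and unit — conflict.
So e must be the other value — set e = 0.
Unit clause (a) forces a = 1.
Unit clause (c') forces c = 0.
Unit clause (h) forces h = 1.
Unit clause (b') forces b = 0.
Unit clause (d') forces d = 0.
Unit clause (g) forces g = 1.
Now (g') is unsatisfied and unit — conflict.
Both values of e lead to a conflict.
Both values of f lead to a conflict.

UNSATISFIABLE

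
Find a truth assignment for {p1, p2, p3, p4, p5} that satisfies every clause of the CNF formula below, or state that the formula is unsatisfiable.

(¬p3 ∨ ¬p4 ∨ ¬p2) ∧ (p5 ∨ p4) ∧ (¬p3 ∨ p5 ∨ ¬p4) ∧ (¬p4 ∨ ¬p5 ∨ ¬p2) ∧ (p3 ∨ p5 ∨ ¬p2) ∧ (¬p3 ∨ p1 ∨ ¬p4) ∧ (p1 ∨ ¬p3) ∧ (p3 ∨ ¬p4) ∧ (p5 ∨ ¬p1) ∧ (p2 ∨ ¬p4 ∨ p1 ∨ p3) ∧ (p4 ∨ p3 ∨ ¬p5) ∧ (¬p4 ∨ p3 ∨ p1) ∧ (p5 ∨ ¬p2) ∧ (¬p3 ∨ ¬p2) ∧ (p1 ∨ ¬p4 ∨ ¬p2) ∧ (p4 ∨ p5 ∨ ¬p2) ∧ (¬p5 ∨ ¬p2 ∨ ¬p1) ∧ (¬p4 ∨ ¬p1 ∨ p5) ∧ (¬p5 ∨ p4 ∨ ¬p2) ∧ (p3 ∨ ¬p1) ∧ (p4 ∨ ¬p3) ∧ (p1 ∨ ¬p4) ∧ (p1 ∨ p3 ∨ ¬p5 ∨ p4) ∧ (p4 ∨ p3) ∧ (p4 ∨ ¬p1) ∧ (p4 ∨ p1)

p1: True,  p2: False,  p3: True,  p4: True,  p5: True

Suppose p5 = True.
Suppose p4 = True.
The clause (¬p2) is unit, so p2 = False.
The clause (p3) is unit, so p3 = True.
The clause (p1) is unit, so p1 = True.
All clauses are satisfied.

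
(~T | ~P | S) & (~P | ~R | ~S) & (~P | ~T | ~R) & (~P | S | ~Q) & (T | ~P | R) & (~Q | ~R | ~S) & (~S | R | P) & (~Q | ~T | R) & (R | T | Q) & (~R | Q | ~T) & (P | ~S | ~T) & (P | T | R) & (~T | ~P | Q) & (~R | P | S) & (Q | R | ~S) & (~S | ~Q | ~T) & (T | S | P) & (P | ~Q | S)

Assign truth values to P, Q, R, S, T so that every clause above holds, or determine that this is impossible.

P: 1,  Q: 0,  R: 1,  S: 0,  T: 0

Case T = 0:
Case P = 1:
(R) alone gives R = 1.
(~S) alone gives S = 0.
(~Q) alone gives Q = 0.
All clauses are satisfied.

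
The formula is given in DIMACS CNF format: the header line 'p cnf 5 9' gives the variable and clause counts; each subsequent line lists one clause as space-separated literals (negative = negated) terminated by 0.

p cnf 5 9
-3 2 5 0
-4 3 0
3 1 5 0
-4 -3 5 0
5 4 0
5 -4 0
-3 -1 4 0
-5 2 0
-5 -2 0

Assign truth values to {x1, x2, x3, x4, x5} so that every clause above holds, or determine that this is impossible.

Try x4 = False.
Unit clause (x5) forces x5 = True.
Unit clause (x2) forces x2 = True.
But (¬x2) is also a unit clause — contradiction.
Backtrack on x4: now try x4 = True.
Unit clause (x3) forces x3 = True.
Unit clause (x5) forces x5 = True.
Unit clause (x2) forces x2 = True.
But (¬x2) is also a unit clause — contradiction.
Either choice for x4 ends in contradiction.

UNSATISFIABLE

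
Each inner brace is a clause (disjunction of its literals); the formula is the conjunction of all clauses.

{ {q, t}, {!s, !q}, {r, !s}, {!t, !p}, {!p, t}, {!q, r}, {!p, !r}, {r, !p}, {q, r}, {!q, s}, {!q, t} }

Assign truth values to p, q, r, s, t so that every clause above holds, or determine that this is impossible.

Branch on q: set q = false.
(t) alone gives t = true.
(!p) alone gives p = false.
(r) alone gives r = true.
No clause remains; s is free.

p ↦ false, q ↦ false, r ↦ true, s ↦ true, t ↦ true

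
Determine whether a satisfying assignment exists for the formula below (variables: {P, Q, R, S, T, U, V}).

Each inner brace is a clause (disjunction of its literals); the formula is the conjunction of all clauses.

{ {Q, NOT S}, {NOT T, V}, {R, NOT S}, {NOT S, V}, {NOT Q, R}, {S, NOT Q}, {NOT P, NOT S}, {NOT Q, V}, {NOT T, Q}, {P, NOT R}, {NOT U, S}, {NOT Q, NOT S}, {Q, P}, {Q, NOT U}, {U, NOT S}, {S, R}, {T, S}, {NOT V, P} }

No

Branch on Q: set Q = true.
(R) alone gives R = true.
(S) alone gives S = true.
That conflicts with the unit clause (NOT S).
That branch fails; take Q = false instead.
(NOT S) alone gives S = false.
(NOT T) alone gives T = false.
That conflicts with the unit clause (T).
Either choice for Q ends in contradiction.
No assignment satisfies every clause.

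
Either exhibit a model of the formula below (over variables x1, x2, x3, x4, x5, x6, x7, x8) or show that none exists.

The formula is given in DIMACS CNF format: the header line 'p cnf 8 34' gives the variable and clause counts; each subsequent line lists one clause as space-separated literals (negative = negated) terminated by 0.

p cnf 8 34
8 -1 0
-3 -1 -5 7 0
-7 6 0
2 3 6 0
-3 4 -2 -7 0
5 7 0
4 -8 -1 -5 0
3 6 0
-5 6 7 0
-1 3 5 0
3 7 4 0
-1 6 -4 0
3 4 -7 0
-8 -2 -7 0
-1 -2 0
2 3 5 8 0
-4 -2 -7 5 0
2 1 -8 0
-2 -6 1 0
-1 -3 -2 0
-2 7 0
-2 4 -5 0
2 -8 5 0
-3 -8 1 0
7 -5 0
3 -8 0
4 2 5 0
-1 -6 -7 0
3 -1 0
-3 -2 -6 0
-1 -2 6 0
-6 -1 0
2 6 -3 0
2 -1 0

Try x8 = False.
From the singleton clause (¬x1), x1 = False.
Try x7 = True.
From the singleton clause (x6), x6 = True.
From the singleton clause (¬x2), x2 = False.
Try x3 = True.
Try x4 = True.
Every clause is now satisfied; x5 is unconstrained.

x1 ↦ False; x2 ↦ False; x3 ↦ True; x4 ↦ True; x5 ↦ True; x6 ↦ True; x7 ↦ True; x8 ↦ False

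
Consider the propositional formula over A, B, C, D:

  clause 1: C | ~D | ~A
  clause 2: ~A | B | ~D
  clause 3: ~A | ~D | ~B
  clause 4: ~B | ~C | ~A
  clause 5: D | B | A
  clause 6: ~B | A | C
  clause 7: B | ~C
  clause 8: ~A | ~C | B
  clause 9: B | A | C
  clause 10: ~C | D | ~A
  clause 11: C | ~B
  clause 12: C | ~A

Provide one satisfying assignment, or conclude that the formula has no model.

A ↦ 0; B ↦ 1; C ↦ 1; D ↦ 0

Try B = 1.
The clause (C) is unit, so C = 1.
The clause (~A) is unit, so A = 0.
All clauses hold; D can take either value.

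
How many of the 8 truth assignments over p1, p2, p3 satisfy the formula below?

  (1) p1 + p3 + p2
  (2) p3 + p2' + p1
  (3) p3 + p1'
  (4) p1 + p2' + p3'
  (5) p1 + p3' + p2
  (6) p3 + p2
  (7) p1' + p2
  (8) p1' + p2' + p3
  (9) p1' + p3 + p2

1

There are 2^3 = 8 truth assignments over (p1, p2, p3).
Split on p3. With p3 = 1, the clauses containing p3 are satisfied and p3' drops from the rest; 1 of the 2^2 = 4 assignments to the other variables satisfy what remains.
With p3 = 0, by the same count on the reduced clause set, 0 assignments work.
Total: 1 + 0 = 1.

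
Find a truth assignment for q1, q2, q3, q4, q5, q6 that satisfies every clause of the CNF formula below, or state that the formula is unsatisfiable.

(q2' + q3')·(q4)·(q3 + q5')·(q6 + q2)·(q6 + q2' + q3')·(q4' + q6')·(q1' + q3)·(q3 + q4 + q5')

(q4) alone gives q4 = 1.
(q6') alone gives q6 = 0.
(q2) alone gives q2 = 1.
(q3') alone gives q3 = 0.
(q5') alone gives q5 = 0.
(q1') alone gives q1 = 0.
This assignment satisfies each clause.

q1 ↦ 0, q2 ↦ 1, q3 ↦ 0, q4 ↦ 1, q5 ↦ 0, q6 ↦ 0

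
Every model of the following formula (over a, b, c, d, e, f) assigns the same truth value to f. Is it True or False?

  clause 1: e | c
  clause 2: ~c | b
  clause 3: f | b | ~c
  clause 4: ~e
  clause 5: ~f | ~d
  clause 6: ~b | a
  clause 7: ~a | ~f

False

Suppose f = 1.
Unit clause (~e) forces e = 0.
Unit clause (c) forces c = 1.
Unit clause (b) forces b = 1.
Unit clause (~d) forces d = 0.
Unit clause (a) forces a = 1.
Now (~a) is unsatisfied and unit — conflict.
So every satisfying assignment has f = False.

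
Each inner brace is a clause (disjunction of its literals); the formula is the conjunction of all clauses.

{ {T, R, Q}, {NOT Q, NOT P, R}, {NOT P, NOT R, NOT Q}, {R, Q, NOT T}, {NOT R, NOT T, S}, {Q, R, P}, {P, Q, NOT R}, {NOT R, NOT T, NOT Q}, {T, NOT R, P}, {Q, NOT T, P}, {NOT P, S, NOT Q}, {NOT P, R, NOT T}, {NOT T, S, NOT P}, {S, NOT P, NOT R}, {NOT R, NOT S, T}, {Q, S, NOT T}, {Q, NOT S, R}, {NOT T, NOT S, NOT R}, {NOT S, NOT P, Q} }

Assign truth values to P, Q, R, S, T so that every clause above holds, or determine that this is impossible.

P ↦ false,  Q ↦ true,  R ↦ false,  S ↦ false,  T ↦ false

Suppose T = false.
Suppose R = false.
The clause (Q) is unit, so Q = true.
The clause (NOT P) is unit, so P = false.
Every clause is now satisfied; S is unconstrained.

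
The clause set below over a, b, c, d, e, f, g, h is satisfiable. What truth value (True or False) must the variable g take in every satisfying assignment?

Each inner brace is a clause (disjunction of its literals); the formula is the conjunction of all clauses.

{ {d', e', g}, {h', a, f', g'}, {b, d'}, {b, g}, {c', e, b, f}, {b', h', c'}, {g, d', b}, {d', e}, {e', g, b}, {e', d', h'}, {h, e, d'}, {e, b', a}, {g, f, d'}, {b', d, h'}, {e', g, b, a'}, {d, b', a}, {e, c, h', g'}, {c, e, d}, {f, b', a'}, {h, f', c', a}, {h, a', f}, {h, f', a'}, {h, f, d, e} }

Suppose g = 0.
(b) alone gives b = 1.
Branch on d: set d = 0.
(h') alone gives h = 0.
(a) alone gives a = 1.
(f) alone gives f = 1.
That conflicts with the unit clause (f').
Undo d and try d = 1.
(e') alone gives e = 0.
That conflicts with the unit clause (e).
Either choice for d ends in contradiction.
So every satisfying assignment has g = True.

True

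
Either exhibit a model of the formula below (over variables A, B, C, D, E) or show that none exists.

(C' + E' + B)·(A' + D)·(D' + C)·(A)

A: 1, B: 0, C: 1, D: 1, E: 0

(A) alone gives A = 1.
(D) alone gives D = 1.
(C) alone gives C = 1.
Branch on E: set E = 0.
No clause remains; B is free.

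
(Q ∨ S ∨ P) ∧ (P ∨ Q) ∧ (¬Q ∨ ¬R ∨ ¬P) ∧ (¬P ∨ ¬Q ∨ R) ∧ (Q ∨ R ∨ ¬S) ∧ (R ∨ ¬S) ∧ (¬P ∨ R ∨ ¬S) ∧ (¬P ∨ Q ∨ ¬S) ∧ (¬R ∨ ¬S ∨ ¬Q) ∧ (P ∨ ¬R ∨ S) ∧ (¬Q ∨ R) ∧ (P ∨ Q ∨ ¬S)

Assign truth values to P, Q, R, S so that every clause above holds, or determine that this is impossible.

Suppose P = True.
Suppose Q = False.
(¬S) alone gives S = False.
Every clause is now satisfied; R is unconstrained.

P: True,  Q: False,  R: False,  S: False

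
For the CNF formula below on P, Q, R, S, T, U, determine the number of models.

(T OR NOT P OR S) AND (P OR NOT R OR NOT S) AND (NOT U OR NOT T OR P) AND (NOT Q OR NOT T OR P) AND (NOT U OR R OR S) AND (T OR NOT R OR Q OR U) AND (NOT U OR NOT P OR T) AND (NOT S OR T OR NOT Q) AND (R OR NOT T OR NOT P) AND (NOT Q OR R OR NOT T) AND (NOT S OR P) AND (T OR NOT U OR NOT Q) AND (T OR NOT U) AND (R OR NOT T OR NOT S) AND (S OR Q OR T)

13

There are 2^6 = 64 truth assignments over (P, Q, R, S, T, U).
Split on S. With S = true, the clauses containing S are satisfied and NOT S drops from the rest; 5 of the 2^5 = 32 assignments to the other variables satisfy what remains.
With S = false, by the same count on the reduced clause set, 8 assignments work.
Total: 5 + 8 = 13.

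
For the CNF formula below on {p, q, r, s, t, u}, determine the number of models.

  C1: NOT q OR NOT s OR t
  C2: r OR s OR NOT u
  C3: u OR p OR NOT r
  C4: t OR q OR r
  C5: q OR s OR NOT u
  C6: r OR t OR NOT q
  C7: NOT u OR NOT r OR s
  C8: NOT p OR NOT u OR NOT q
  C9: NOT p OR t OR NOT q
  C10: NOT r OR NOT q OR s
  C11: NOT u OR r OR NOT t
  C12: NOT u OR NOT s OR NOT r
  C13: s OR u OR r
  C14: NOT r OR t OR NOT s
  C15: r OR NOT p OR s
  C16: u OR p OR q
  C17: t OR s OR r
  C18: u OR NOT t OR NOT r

There are 2^6 = 64 truth assignments over (p, q, r, s, t, u).
Split on t. With t = true, the clauses containing t are satisfied and NOT t drops from the rest; 3 of the 2^5 = 32 assignments to the other variables satisfy what remains.
With t = false, by the same count on the reduced clause set, 1 assignment works.
(One model: p=F, q=T, r=F, s=T, t=T, u=F.)
Total: 3 + 1 = 4.

4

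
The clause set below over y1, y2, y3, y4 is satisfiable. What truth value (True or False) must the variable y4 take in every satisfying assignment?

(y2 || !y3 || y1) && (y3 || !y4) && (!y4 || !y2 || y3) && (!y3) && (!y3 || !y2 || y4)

Suppose y4 = true.
(y3) alone gives y3 = true.
Now (!y3) is unsatisfied and unit — conflict.
So every satisfying assignment has y4 = False.

False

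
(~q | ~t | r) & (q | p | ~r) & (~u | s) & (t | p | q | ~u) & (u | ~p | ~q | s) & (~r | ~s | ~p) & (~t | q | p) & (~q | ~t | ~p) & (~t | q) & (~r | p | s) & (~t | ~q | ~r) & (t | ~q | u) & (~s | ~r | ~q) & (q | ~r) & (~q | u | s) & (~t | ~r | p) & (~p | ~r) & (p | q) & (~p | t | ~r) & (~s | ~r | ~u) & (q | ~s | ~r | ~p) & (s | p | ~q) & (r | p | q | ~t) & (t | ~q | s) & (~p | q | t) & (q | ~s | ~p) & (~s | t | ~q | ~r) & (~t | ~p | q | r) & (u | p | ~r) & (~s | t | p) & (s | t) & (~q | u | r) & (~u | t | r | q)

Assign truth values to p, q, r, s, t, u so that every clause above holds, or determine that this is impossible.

p: 1; q: 1; r: 0; s: 1; t: 0; u: 1

Branch on u: set u = 1.
(s) alone gives s = 1.
(~r) alone gives r = 0.
Branch on q: set q = 1.
(~t) alone gives t = 0.
(p) alone gives p = 1.
This assignment satisfies each clause.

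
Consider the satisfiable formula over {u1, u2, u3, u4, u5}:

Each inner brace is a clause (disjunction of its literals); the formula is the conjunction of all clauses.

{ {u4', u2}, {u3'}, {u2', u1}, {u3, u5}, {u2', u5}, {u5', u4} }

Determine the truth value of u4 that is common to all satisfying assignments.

True

Suppose u4 = 0.
From the singleton clause (u3'), u3 = 0.
From the singleton clause (u5), u5 = 1.
That conflicts with the unit clause (u5').
So every satisfying assignment has u4 = True.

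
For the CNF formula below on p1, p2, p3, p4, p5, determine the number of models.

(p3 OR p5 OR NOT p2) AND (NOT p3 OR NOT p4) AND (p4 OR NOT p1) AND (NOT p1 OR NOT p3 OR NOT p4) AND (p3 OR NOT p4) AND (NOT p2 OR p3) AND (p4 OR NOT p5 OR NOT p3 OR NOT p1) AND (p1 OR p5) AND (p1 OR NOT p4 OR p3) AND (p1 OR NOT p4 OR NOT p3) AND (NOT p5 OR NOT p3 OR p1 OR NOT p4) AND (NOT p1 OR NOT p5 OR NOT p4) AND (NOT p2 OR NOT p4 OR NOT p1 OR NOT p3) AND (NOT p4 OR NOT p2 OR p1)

3

There are 2^5 = 32 truth assignments over (p1, p2, p3, p4, p5).
Split on p1. With p1 = true, the clauses containing p1 are satisfied and NOT p1 drops from the rest; 0 of the 2^4 = 16 assignments to the other variables satisfy what remains.
With p1 = false, by the same count on the reduced clause set, 3 assignments work.
(One model: p1=F, p2=F, p3=F, p4=F, p5=T.)
Total: 0 + 3 = 3.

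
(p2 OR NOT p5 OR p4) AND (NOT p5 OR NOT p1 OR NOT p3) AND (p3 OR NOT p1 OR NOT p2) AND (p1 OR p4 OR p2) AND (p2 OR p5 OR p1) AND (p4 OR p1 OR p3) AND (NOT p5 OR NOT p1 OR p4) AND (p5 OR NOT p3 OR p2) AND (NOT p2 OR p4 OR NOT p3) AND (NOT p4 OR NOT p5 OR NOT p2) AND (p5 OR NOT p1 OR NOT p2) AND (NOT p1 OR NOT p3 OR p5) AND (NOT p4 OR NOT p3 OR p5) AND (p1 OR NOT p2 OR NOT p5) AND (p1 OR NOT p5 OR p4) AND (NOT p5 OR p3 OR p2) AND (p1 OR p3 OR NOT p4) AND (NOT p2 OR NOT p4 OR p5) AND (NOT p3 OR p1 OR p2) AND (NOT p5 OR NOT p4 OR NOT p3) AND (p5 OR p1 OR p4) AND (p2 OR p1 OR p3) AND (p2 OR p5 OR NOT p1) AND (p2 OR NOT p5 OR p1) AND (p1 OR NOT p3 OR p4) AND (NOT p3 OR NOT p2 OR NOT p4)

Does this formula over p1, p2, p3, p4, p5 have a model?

Branch on p2: set p2 = true.
Branch on p3: set p3 = true.
Unit clause (p4) forces p4 = true.
Now (NOT p4) is unsatisfied and unit — conflict.
Undo p3 and try p3 = false.
Unit clause (NOT p1) forces p1 = false.
Unit clause (p4) forces p4 = true.
Now (NOT p4) is unsatisfied and unit — conflict.
Either choice for p3 ends in contradiction.
Undo p2 and try p2 = false.
Branch on p5: set p5 = false.
Unit clause (p1) forces p1 = true.
Now (NOT p1) is unsatisfied and unit — conflict.
Undo p5 and try p5 = true.
Unit clause (p4) forces p4 = true.
Unit clause (p3) forces p3 = true.
Now (NOT p3) is unsatisfied and unit — conflict.
Either choice for p5 ends in contradiction.
Either choice for p2 ends in contradiction.
No assignment satisfies every clause.

Unsatisfiable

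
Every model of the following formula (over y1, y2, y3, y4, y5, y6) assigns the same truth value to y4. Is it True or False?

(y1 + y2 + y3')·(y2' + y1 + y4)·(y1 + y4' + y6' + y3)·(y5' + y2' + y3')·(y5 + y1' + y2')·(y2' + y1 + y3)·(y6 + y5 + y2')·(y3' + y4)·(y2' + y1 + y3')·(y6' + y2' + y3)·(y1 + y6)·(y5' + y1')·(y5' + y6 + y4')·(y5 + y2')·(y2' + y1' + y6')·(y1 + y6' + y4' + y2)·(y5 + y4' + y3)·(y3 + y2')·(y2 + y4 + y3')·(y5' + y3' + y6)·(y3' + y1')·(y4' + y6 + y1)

False

Suppose y4 = 1.
Branch on y1: set y1 = 1.
From the singleton clause (y5'), y5 = 0.
From the singleton clause (y2'), y2 = 0.
From the singleton clause (y3), y3 = 1.
Now (y3') is unsatisfied and unit — conflict.
So y1 must be the other value — set y1 = 0.
From the singleton clause (y6), y6 = 1.
From the singleton clause (y3), y3 = 1.
From the singleton clause (y2), y2 = 1.
Now (y2') is unsatisfied and unit — conflict.
Either choice for y1 ends in contradiction.
So every satisfying assignment has y4 = False.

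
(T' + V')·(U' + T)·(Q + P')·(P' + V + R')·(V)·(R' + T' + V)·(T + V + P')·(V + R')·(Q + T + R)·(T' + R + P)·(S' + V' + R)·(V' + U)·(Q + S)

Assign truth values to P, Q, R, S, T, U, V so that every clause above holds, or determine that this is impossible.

UNSATISFIABLE

(V) alone gives V = 1.
(T') alone gives T = 0.
(U') alone gives U = 0.
Now (U) is unsatisfied and unit — conflict.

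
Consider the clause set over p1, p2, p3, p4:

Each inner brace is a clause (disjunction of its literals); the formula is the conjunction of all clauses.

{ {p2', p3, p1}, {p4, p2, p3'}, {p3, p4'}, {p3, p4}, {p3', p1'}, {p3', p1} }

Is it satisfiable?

Suppose p3 = 1.
(p1') alone gives p1 = 0.
But (p1) is also a unit clause — contradiction.
Undo p3 and try p3 = 0.
(p4') alone gives p4 = 0.
But (p4) is also a unit clause — contradiction.
Neither p3 = 1 nor p3 = 0 works.
No assignment satisfies every clause.

Unsatisfiable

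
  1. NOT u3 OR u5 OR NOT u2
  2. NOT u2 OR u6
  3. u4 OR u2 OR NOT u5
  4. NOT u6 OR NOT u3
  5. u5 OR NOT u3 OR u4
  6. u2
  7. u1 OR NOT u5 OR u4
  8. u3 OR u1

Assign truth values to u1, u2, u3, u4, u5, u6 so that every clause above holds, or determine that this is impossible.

u1: true,  u2: true,  u3: false,  u4: true,  u5: false,  u6: true

(u2) alone gives u2 = true.
(u6) alone gives u6 = true.
(NOT u3) alone gives u3 = false.
(u1) alone gives u1 = true.
Every clause is now satisfied; u4, u5 are unconstrained.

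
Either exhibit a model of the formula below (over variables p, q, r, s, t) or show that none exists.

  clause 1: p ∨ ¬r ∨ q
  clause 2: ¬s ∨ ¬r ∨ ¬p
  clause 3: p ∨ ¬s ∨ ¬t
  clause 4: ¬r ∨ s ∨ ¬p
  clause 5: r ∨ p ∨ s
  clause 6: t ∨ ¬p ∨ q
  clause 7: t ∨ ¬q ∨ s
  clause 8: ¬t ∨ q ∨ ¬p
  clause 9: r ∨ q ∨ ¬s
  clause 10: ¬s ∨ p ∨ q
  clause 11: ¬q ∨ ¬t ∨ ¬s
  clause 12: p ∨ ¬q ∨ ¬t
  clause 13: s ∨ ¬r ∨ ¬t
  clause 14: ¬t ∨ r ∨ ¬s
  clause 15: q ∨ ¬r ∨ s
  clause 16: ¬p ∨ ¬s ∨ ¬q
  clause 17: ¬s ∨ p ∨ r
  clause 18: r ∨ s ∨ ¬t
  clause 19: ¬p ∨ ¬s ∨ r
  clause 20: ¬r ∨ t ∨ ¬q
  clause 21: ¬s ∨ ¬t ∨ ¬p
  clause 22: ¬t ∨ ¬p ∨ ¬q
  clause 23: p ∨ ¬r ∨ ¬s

Branch on p: set p = True.
Branch on s: set s = False.
Unit clause (¬r) forces r = False.
Unit clause (¬t) forces t = False.
Unit clause (q) forces q = True.
That conflicts with the unit clause (¬q).
That branch fails; take s = True instead.
Unit clause (¬r) forces r = False.
That conflicts with the unit clause (r).
Either choice for s ends in contradiction.
That branch fails; take p = False instead.
Branch on r: set r = False.
Unit clause (s) forces s = True.
That conflicts with the unit clause (¬s).
That branch fails; take r = True instead.
Unit clause (q) forces q = True.
Unit clause (¬t) forces t = False.
That conflicts with the unit clause (t).
Either choice for r ends in contradiction.
Either choice for p ends in contradiction.

UNSATISFIABLE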